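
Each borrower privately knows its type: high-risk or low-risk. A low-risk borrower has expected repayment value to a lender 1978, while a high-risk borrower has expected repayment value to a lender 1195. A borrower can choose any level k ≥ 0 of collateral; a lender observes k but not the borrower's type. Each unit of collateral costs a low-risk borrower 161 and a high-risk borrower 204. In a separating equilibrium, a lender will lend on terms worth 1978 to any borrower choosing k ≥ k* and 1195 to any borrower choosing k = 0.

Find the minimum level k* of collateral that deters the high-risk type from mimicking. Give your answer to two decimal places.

A high-risk borrower choosing k = 0 receives 1195.
Imitating at k* instead would pay 1978 at cost 204·k*, netting 1978 − 204·k*.
Indifference: 1195 = 1978 − 204·k*, so k* = (1978 − 1195) / 204 ≈ 3.84.
This is the high-risk type's binding incentive-compatibility constraint; any k ≥ 3.84 sustains separation on that side.

3.84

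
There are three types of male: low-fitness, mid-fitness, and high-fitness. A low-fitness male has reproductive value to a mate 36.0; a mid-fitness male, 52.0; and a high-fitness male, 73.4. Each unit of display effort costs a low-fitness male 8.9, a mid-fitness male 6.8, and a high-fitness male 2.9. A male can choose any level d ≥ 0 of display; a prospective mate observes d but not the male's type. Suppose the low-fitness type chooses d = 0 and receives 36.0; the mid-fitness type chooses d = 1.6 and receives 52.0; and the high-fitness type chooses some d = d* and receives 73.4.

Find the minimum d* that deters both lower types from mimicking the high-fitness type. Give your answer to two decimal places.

4.75

Low-fitness type (on-path payoff 36.0) won't mimic when 36.0 ≥ 73.4 − 8.9·d*, i.e. d* ≥ 4.20.
Mid-fitness type (on-path payoff 52.0 − 6.8×1.6 = 41.12) won't mimic when 41.12 ≥ 73.4 − 6.8·d*, i.e. d* ≥ 4.75.
Both must hold, so d* = max(4.20, 4.75) = 4.75. The mid-fitness type's constraint binds.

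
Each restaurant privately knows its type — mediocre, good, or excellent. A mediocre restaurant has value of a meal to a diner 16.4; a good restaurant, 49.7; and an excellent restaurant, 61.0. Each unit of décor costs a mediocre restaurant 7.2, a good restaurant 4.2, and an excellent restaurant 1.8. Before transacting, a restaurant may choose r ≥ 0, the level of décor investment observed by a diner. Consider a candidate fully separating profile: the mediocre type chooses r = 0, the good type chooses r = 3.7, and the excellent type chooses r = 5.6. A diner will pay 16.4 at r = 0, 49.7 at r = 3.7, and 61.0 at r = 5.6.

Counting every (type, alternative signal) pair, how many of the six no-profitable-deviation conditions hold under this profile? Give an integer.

Mediocre (own payoff 16.4): to r=3.7 gives 49.7 − 7.2×3.7 = 23.06 → profitable ✗; to r=5.6 gives 61.0 − 7.2×5.6 = 20.68 → profitable ✗.
Excellent (own payoff 61.0 − 1.8×5.6 = 50.92): to r=0 gives 16.4 → no gain ✓; to r=3.7 gives 49.7 − 1.8×3.7 = 43.04 → no gain ✓.
Good (own payoff 49.7 − 4.2×3.7 = 34.16): to r=0 gives 16.4 → no gain ✓; to r=5.6 gives 61.0 − 4.2×5.6 = 37.48 → profitable ✗.
3 of the 6 constraints hold; not an equilibrium.

3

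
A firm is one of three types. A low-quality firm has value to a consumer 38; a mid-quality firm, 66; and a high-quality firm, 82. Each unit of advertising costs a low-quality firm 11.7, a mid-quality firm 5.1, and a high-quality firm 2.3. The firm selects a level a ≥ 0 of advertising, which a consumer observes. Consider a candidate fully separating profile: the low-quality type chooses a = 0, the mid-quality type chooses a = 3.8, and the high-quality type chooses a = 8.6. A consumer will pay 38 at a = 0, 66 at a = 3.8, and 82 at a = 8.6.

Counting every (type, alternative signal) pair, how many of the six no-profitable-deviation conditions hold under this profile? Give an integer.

High-quality (own payoff 82 − 2.3×8.6 = 62.22): to a=0 gives 38 → no gain ✓; to a=3.8 gives 66 − 2.3×3.8 = 57.26 → no gain ✓.
Low-quality (own payoff 38): to a=3.8 gives 66 − 11.7×3.8 = 21.54 → no gain ✓; to a=8.6 gives 82 − 11.7×8.6 = -18.62 → no gain ✓.
Mid-quality (own payoff 66 − 5.1×3.8 = 46.62): to a=0 gives 38 → no gain ✓; to a=8.6 gives 82 − 5.1×8.6 = 38.14 → no gain ✓.
6 of the 6 constraints hold; this profile is a separating equilibrium.

6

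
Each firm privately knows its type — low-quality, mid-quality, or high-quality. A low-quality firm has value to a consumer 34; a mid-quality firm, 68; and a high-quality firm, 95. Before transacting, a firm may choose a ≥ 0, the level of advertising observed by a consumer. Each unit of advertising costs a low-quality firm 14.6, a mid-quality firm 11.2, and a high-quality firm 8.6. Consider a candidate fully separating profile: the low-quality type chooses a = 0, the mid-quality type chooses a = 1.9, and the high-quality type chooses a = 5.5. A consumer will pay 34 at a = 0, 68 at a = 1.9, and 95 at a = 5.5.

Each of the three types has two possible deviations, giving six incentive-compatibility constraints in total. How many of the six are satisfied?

Mid-quality (own payoff 68 − 11.2×1.9 = 46.72): to a=0 gives 34 → no gain ✓; to a=5.5 gives 95 − 11.2×5.5 = 33.4 → no gain ✓.
High-quality (own payoff 95 − 8.6×5.5 = 47.7): to a=0 gives 34 → no gain ✓; to a=1.9 gives 68 − 8.6×1.9 = 51.66 → profitable ✗.
Low-quality (own payoff 34): to a=1.9 gives 68 − 14.6×1.9 = 40.26 → profitable ✗; to a=5.5 gives 95 − 14.6×5.5 = 14.7 → no gain ✓.
4 of the 6 constraints hold; not an equilibrium.

4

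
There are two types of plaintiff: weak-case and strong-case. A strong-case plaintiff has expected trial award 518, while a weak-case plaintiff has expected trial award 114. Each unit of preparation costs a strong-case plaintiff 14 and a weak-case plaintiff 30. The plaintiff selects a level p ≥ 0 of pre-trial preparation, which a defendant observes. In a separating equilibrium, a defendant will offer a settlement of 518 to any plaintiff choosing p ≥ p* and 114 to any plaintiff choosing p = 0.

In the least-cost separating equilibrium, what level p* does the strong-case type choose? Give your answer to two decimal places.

A weak-case plaintiff choosing p = 0 receives 114.
Imitating at p* instead would pay 518 at cost 30·p*, netting 518 − 30·p*.
Indifference: 114 = 518 − 30·p*, so p* = (518 − 114) / 30 ≈ 13.47.
At p* the weak-case type's incentive constraint just binds; the strong-case type strictly prefers p* since its per-unit cost is lower.

13.47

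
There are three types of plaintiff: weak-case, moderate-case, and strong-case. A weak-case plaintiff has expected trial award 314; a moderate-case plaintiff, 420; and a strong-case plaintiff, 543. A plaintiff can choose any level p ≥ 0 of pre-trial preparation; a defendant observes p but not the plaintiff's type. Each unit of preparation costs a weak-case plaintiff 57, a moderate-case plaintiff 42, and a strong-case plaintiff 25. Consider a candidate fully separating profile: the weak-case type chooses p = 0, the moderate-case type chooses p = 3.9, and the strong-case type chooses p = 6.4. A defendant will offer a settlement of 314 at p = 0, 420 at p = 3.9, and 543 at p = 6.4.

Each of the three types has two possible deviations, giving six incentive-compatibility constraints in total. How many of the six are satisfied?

4

Strong-case (own payoff 543 − 25×6.4 = 383): to p=0 gives 314 → no gain ✓; to p=3.9 gives 420 − 25×3.9 = 322.5 → no gain ✓.
Weak-case (own payoff 314): to p=3.9 gives 420 − 57×3.9 = 197.7 → no gain ✓; to p=6.4 gives 543 − 57×6.4 = 178.2 → no gain ✓.
Moderate-case (own payoff 420 − 42×3.9 = 256.2): to p=0 gives 314 → profitable ✗; to p=6.4 gives 543 − 42×6.4 = 274.2 → profitable ✗.
4 of the 6 constraints hold; not an equilibrium.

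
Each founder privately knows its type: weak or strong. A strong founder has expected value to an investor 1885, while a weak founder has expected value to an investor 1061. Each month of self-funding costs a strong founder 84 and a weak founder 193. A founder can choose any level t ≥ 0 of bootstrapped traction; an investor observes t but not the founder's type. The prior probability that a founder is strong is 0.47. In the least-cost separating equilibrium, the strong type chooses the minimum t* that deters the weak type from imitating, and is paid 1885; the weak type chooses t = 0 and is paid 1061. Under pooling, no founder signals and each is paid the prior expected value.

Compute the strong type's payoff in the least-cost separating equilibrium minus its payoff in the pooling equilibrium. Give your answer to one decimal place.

Least-cost separating signal: t* solves 1061 = 1885 − 193·t*, so t* = (1885 − 1061)/193 ≈ 4.2694.
Strong type's separating payoff: 1885 − 84 × t* = 1885 − 84 × (1885 − 1061)/193 = 1885 − 69216/193 ≈ 1526.368.
Pooling payoff: 0.47 × 1885 + 0.53 × 1061 = 1448.28.
Difference: 1526.368 − 1448.28 = 78.088, i.e. 78.1 to one decimal place.
The strong type prefers to separate.

78.1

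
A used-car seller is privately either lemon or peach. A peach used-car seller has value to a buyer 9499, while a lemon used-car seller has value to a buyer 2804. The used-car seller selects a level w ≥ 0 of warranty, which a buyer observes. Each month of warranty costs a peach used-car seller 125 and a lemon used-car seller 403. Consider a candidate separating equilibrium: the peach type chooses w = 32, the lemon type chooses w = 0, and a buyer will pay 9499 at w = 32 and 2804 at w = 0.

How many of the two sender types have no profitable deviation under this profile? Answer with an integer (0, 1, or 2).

2

Lemon type: stay at 0 → 2804; mimic → 9499 − 403 × 32 = -3397. IC holds (2804 ≥ -3397).
Peach type: signal → 9499 − 125 × 32 = 5499; deviate to 0 → 2804. IC holds (5499 ≥ 2804).
2 of 2 constraints hold, so this is a separating equilibrium.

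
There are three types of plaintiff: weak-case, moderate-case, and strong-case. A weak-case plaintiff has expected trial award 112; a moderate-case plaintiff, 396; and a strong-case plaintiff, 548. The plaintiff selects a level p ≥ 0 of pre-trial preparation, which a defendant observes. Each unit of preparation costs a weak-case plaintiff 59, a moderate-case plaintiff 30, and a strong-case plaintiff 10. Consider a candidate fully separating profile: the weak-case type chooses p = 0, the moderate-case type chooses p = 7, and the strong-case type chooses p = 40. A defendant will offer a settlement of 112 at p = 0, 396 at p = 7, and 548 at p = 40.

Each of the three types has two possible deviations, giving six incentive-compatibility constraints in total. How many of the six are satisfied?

Weak-case (own payoff 112): to p=7 gives 396 − 59×7 = -17 → no gain ✓; to p=40 gives 548 − 59×40 = -1812 → no gain ✓.
Moderate-case (own payoff 396 − 30×7 = 186): to p=0 gives 112 → no gain ✓; to p=40 gives 548 − 30×40 = -652 → no gain ✓.
Strong-case (own payoff 548 − 10×40 = 148): to p=0 gives 112 → no gain ✓; to p=7 gives 396 − 10×7 = 326 → profitable ✗.
5 of the 6 constraints hold; not an equilibrium.

5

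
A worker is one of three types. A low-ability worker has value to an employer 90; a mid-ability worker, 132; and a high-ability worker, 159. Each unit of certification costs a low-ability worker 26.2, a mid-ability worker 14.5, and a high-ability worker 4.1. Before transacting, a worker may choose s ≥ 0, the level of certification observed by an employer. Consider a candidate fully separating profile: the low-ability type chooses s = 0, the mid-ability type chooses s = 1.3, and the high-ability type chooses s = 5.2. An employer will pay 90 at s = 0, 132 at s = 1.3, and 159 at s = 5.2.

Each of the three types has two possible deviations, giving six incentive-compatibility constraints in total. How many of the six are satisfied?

Mid-ability (own payoff 132 − 14.5×1.3 = 113.15): to s=0 gives 90 → no gain ✓; to s=5.2 gives 159 − 14.5×5.2 = 83.6 → no gain ✓.
Low-ability (own payoff 90): to s=1.3 gives 132 − 26.2×1.3 = 97.94 → profitable ✗; to s=5.2 gives 159 − 26.2×5.2 = 22.76 → no gain ✓.
High-ability (own payoff 159 − 4.1×5.2 = 137.68): to s=0 gives 90 → no gain ✓; to s=1.3 gives 132 − 4.1×1.3 = 126.67 → no gain ✓.
5 of the 6 constraints hold; not an equilibrium.

5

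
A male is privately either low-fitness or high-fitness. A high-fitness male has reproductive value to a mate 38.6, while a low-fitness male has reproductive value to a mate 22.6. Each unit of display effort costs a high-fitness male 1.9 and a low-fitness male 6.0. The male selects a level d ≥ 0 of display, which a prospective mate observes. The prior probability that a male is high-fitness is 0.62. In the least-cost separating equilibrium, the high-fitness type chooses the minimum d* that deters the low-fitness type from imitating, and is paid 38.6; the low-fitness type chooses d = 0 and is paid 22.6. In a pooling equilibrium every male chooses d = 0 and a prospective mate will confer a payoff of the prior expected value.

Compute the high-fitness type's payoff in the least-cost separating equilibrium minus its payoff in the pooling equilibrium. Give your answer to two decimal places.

1.01

Least-cost separating signal: d* solves 22.6 = 38.6 − 6.0·d*, so d* = (38.6 − 22.6)/6.0 ≈ 2.6667.
High-fitness type's separating payoff: 38.6 − 1.9 × d* = 38.6 − 1.9 × (38.6 − 22.6)/6.0 = 38.6 − 30.4/6.0 ≈ 33.5333.
Pooling payoff: 0.62 × 38.6 + 0.38 × 22.6 = 32.52.
Difference: 33.5333 − 32.52 = 1.0133, i.e. 1.01 to two decimal places.
The high-fitness type prefers to separate.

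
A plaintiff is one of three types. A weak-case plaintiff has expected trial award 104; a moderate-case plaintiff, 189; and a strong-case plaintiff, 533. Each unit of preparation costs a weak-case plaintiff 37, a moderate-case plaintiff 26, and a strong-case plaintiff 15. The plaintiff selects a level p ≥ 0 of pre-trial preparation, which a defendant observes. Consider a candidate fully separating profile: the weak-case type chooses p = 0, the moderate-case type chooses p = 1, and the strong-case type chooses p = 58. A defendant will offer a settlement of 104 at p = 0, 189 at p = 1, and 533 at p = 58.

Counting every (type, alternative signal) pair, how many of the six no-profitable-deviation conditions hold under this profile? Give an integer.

Weak-case (own payoff 104): to p=1 gives 189 − 37×1 = 152 → profitable ✗; to p=58 gives 533 − 37×58 = -1613 → no gain ✓.
Moderate-case (own payoff 189 − 26×1 = 163): to p=0 gives 104 → no gain ✓; to p=58 gives 533 − 26×58 = -975 → no gain ✓.
Strong-case (own payoff 533 − 15×58 = -337): to p=0 gives 104 → profitable ✗; to p=1 gives 189 − 15×1 = 174 → profitable ✗.
3 of the 6 constraints hold; not an equilibrium.

3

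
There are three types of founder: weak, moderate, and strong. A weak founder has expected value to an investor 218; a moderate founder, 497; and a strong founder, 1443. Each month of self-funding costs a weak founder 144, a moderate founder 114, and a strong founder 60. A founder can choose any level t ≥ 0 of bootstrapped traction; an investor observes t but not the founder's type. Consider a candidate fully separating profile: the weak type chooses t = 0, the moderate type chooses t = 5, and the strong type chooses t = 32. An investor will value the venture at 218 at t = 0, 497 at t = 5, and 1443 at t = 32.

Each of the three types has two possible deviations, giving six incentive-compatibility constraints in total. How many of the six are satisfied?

Weak (own payoff 218): to t=5 gives 497 − 144×5 = -223 → no gain ✓; to t=32 gives 1443 − 144×32 = -3165 → no gain ✓.
Strong (own payoff 1443 − 60×32 = -477): to t=0 gives 218 → profitable ✗; to t=5 gives 497 − 60×5 = 197 → profitable ✗.
Moderate (own payoff 497 − 114×5 = -73): to t=0 gives 218 → profitable ✗; to t=32 gives 1443 − 114×32 = -2205 → no gain ✓.
3 of the 6 constraints hold; not an equilibrium.

3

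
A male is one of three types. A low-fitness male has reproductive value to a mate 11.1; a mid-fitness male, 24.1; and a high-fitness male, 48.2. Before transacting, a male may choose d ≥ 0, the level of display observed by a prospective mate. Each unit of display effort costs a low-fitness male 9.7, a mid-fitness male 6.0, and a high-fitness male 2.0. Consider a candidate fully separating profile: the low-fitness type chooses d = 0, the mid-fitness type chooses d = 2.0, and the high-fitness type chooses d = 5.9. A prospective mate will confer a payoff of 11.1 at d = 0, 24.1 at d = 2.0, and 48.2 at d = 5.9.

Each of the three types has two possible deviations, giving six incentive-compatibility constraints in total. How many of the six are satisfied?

High-fitness (own payoff 48.2 − 2.0×5.9 = 36.4): to d=0 gives 11.1 → no gain ✓; to d=2.0 gives 24.1 − 2.0×2.0 = 20.1 → no gain ✓.
Mid-fitness (own payoff 24.1 − 6.0×2.0 = 12.1): to d=0 gives 11.1 → no gain ✓; to d=5.9 gives 48.2 − 6.0×5.9 = 12.8 → profitable ✗.
Low-fitness (own payoff 11.1): to d=2.0 gives 24.1 − 9.7×2.0 = 4.7 → no gain ✓; to d=5.9 gives 48.2 − 9.7×5.9 = -9.03 → no gain ✓.
5 of the 6 constraints hold; not an equilibrium.

5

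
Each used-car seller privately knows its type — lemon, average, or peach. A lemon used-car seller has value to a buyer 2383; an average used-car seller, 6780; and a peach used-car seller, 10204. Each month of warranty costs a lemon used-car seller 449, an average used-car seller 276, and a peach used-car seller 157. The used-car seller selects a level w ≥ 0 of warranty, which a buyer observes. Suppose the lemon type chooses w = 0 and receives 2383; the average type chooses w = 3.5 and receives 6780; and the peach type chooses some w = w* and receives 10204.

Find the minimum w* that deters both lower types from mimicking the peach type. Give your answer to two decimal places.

Lemon type (on-path payoff 2383) won't mimic when 2383 ≥ 10204 − 449·w*, i.e. w* ≥ 17.42.
Average type (on-path payoff 6780 − 276×3.5 = 5814) won't mimic when 5814 ≥ 10204 − 276·w*, i.e. w* ≥ 15.91.
Both must hold, so w* = max(17.42, 15.91) = 17.42. The lemon type's constraint binds.

17.42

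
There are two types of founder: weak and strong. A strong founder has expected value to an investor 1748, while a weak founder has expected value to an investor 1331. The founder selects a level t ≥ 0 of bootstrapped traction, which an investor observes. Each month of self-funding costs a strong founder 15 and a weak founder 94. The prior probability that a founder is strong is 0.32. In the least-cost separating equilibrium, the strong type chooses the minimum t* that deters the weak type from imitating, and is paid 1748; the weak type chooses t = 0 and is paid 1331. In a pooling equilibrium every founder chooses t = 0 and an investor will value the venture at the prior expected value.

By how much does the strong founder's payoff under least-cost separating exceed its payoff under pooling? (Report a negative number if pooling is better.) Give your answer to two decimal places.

Least-cost separating signal: t* solves 1331 = 1748 − 94·t*, so t* = (1748 − 1331)/94 ≈ 4.4362.
Strong type's separating payoff: 1748 − 15 × t* = 1748 − 15 × (1748 − 1331)/94 = 1748 − 6255/94 ≈ 1681.4574.
Pooling payoff: 0.32 × 1748 + 0.68 × 1331 = 1464.44.
Difference: 1681.4574 − 1464.44 = 217.0174, i.e. 217.02 to two decimal places.
The strong type prefers to separate.

217.02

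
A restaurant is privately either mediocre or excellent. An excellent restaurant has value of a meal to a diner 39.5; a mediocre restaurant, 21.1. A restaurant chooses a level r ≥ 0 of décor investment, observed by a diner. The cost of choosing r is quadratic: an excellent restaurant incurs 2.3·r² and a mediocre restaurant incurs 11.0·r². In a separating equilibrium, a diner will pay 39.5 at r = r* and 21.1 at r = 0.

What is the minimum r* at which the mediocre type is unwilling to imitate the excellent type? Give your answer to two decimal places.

The mediocre type at r = 0 receives 21.1; imitating at r* yields 39.5 − 11.0·r*².
Indifference: 21.1 = 39.5 − 11.0·r*², so r*² = (39.5 − 21.1) / 11.0 ≈ 1.6727.
r* = √1.6727 ≈ 1.29.

1.29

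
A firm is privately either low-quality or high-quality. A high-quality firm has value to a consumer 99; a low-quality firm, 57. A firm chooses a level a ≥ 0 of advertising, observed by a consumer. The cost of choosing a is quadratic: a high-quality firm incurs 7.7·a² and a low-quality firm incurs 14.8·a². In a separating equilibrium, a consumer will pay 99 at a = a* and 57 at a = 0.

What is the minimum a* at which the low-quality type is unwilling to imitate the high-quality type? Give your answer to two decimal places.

1.68

The low-quality type at a = 0 receives 57; imitating at a* yields 99 − 14.8·a*².
Indifference: 57 = 99 − 14.8·a*², so a*² = (99 − 57) / 14.8 ≈ 2.8378.
a* = √2.8378 ≈ 1.68.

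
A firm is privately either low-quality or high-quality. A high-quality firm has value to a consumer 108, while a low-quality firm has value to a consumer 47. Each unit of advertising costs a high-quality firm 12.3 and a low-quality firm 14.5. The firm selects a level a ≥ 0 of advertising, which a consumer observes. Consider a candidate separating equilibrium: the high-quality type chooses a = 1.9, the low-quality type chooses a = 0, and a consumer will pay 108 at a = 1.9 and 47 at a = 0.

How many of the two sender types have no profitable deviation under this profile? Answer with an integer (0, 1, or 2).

1

High-quality type: signal → 108 − 12.3 × 1.9 = 84.63; deviate to 0 → 47. IC holds (84.63 ≥ 47).
Low-quality type: stay at 0 → 47; mimic → 108 − 14.5 × 1.9 = 80.45. IC fails (47 < 80.45).
1 of 2 constraints hold, so this profile is not an equilibrium.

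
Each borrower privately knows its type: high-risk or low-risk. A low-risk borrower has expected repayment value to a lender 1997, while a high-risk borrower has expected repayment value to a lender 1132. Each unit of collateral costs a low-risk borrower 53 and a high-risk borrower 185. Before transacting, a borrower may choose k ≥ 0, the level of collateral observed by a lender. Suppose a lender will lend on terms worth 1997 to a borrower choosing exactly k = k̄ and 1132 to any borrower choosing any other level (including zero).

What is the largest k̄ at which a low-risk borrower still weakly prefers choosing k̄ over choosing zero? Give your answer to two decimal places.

Choosing k̄ yields the low-risk type 1997 − 53·k̄; choosing zero yields 1132.
The low-risk type is indifferent at 1997 − 53·k̄ = 1132, i.e. k̄ = (1997 − 1132) / 53 ≈ 16.32.
For any k̄ above 16.32 the low-risk type would rather pool at zero, so separation collapses.

16.32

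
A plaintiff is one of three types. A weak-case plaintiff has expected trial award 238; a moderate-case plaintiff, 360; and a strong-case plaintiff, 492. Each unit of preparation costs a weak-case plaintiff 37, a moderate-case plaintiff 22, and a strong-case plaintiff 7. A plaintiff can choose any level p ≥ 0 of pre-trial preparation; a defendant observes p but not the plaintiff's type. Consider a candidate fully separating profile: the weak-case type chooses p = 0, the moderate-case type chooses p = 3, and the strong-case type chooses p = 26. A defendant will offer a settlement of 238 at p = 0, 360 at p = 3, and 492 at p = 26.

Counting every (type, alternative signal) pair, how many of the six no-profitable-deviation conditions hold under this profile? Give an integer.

Moderate-case (own payoff 360 − 22×3 = 294): to p=0 gives 238 → no gain ✓; to p=26 gives 492 − 22×26 = -80 → no gain ✓.
Weak-case (own payoff 238): to p=3 gives 360 − 37×3 = 249 → profitable ✗; to p=26 gives 492 − 37×26 = -470 → no gain ✓.
Strong-case (own payoff 492 − 7×26 = 310): to p=0 gives 238 → no gain ✓; to p=3 gives 360 − 7×3 = 339 → profitable ✗.
4 of the 6 constraints hold; not an equilibrium.

4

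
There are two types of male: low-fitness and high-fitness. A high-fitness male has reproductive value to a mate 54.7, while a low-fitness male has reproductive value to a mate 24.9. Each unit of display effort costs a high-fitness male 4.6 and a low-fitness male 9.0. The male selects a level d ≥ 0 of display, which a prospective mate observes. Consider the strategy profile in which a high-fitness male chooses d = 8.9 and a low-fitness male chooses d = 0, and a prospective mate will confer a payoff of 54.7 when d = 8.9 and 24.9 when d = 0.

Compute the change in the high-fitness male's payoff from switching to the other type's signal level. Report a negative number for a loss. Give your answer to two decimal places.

Playing d = 8.9 the high-fitness male receives 54.7 − 4.6 × 8.9 = 13.76.
Deviating to d = 0 yields 24.9 instead.
Gain from deviating: 24.9 − 13.76 = 11.14.
The gain is positive, so the high-fitness type's incentive-compatibility constraint is violated — this profile is not a separating equilibrium.

11.14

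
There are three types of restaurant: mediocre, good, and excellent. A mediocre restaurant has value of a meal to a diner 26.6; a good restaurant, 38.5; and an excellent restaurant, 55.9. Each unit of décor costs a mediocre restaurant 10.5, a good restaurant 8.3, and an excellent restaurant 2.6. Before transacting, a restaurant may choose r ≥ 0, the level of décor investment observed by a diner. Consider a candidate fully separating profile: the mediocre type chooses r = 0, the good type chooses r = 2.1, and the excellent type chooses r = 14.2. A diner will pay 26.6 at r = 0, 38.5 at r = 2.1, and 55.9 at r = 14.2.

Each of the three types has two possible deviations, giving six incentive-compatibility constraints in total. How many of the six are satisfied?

Mediocre (own payoff 26.6): to r=2.1 gives 38.5 − 10.5×2.1 = 16.45 → no gain ✓; to r=14.2 gives 55.9 − 10.5×14.2 = -93.2 → no gain ✓.
Excellent (own payoff 55.9 − 2.6×14.2 = 18.98): to r=0 gives 26.6 → profitable ✗; to r=2.1 gives 38.5 − 2.6×2.1 = 33.04 → profitable ✗.
Good (own payoff 38.5 − 8.3×2.1 = 21.07): to r=0 gives 26.6 → profitable ✗; to r=14.2 gives 55.9 − 8.3×14.2 = -61.96 → no gain ✓.
3 of the 6 constraints hold; not an equilibrium.

3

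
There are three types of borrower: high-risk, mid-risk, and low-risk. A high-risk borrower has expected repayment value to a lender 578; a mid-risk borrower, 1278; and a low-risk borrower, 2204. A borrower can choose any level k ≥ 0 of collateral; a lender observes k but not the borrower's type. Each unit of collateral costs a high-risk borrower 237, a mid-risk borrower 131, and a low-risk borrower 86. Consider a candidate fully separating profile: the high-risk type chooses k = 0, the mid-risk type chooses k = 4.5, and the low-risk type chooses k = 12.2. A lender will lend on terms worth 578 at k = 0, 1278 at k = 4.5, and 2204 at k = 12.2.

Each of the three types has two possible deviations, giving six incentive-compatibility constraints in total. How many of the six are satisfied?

6

High-risk (own payoff 578): to k=4.5 gives 1278 − 237×4.5 = 211.5 → no gain ✓; to k=12.2 gives 2204 − 237×12.2 = -687.4 → no gain ✓.
Mid-risk (own payoff 1278 − 131×4.5 = 688.5): to k=0 gives 578 → no gain ✓; to k=12.2 gives 2204 − 131×12.2 = 605.8 → no gain ✓.
Low-risk (own payoff 2204 − 86×12.2 = 1154.8): to k=0 gives 578 → no gain ✓; to k=4.5 gives 1278 − 86×4.5 = 891 → no gain ✓.
6 of the 6 constraints hold; this profile is a separating equilibrium.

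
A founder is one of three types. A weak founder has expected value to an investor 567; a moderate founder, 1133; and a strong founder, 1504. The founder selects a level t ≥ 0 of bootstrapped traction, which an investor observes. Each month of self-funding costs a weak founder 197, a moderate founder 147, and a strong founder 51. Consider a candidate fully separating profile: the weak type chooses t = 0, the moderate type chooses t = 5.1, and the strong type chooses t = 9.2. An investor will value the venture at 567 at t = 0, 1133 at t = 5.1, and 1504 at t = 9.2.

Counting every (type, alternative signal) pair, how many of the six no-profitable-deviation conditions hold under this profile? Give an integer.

Moderate (own payoff 1133 − 147×5.1 = 383.3): to t=0 gives 567 → profitable ✗; to t=9.2 gives 1504 − 147×9.2 = 151.6 → no gain ✓.
Strong (own payoff 1504 − 51×9.2 = 1034.8): to t=0 gives 567 → no gain ✓; to t=5.1 gives 1133 − 51×5.1 = 872.9 → no gain ✓.
Weak (own payoff 567): to t=5.1 gives 1133 − 197×5.1 = 128.3 → no gain ✓; to t=9.2 gives 1504 − 197×9.2 = -308.4 → no gain ✓.
5 of the 6 constraints hold; not an equilibrium.

5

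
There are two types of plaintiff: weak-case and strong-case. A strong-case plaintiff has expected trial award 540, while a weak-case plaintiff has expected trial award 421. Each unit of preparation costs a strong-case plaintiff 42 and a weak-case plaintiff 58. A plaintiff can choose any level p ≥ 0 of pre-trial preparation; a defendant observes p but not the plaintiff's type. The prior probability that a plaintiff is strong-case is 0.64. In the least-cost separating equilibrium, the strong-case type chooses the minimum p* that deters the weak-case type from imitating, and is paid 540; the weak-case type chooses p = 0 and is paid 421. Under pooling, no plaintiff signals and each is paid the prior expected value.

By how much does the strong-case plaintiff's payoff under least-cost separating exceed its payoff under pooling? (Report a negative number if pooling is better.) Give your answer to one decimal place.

Least-cost separating signal: p* solves 421 = 540 − 58·p*, so p* = (540 − 421)/58 ≈ 2.0517.
Strong-case type's separating payoff: 540 − 42 × p* = 540 − 42 × (540 − 421)/58 = 540 − 4998/58 ≈ 453.828.
Pooling payoff: 0.64 × 540 + 0.36 × 421 = 497.16.
Difference: 453.828 − 497.16 = -43.332, i.e. -43.3 to one decimal place.
The strong-case type would prefer the pooling outcome.

-43.3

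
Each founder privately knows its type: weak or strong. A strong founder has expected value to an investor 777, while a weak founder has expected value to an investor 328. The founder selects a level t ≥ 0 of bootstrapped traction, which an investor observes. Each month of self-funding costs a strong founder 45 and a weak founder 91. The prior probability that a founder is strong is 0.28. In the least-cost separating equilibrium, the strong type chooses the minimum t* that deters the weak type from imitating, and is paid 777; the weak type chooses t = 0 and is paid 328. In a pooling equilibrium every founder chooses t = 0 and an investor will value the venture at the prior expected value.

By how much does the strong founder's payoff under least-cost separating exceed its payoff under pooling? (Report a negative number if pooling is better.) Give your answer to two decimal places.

101.25

Least-cost separating signal: t* solves 328 = 777 − 91·t*, so t* = (777 − 328)/91 ≈ 4.9341.
Strong type's separating payoff: 777 − 45 × t* = 777 − 45 × (777 − 328)/91 = 777 − 20205/91 ≈ 554.9670.
Pooling payoff: 0.28 × 777 + 0.72 × 328 = 453.72.
Difference: 554.9670 − 453.72 = 101.247, i.e. 101.25 to two decimal places.
The strong type prefers to separate.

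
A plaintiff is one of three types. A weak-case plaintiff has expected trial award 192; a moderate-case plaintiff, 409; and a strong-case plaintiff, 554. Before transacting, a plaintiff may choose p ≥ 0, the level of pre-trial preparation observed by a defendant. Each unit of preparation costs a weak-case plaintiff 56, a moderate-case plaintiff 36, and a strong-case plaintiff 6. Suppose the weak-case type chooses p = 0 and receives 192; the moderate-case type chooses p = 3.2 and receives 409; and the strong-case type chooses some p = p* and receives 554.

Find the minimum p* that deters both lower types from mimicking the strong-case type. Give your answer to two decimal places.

Moderate-case type (on-path payoff 409 − 36×3.2 = 293.8) won't mimic when 293.8 ≥ 554 − 36·p*, i.e. p* ≥ 7.23.
Weak-case type (on-path payoff 192) won't mimic when 192 ≥ 554 − 56·p*, i.e. p* ≥ 6.46.
Both must hold, so p* = max(6.46, 7.23) = 7.23. The moderate-case type's constraint binds.

7.23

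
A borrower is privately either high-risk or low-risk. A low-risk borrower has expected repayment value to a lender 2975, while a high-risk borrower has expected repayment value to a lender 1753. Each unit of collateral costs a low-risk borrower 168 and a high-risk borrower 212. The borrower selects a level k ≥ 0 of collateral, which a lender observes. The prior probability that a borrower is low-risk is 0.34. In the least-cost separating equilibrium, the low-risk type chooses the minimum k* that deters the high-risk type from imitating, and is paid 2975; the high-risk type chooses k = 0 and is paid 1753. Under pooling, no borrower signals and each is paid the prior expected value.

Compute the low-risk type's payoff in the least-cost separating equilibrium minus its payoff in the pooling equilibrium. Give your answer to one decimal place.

Least-cost separating signal: k* solves 1753 = 2975 − 212·k*, so k* = (2975 − 1753)/212 ≈ 5.7642.
Low-risk type's separating payoff: 2975 − 168 × k* = 2975 − 168 × (2975 − 1753)/212 = 2975 − 205296/212 ≈ 2006.623.
Pooling payoff: 0.34 × 2975 + 0.66 × 1753 = 2168.48.
Difference: 2006.623 − 2168.48 = -161.857, i.e. -161.9 to one decimal place.
The low-risk type would prefer the pooling outcome.

-161.9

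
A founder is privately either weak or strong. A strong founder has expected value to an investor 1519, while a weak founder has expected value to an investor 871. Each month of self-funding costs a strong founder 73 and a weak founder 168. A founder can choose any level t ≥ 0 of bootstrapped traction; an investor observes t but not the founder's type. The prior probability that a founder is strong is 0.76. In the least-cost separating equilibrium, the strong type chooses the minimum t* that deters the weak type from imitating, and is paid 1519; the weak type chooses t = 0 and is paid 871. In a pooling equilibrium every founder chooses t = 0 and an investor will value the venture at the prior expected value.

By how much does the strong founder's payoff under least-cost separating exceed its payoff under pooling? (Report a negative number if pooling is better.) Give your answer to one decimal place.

Least-cost separating signal: t* solves 871 = 1519 − 168·t*, so t* = (1519 − 871)/168 ≈ 3.8571.
Strong type's separating payoff: 1519 − 73 × t* = 1519 − 73 × (1519 − 871)/168 = 1519 − 47304/168 ≈ 1237.429.
Pooling payoff: 0.76 × 1519 + 0.24 × 871 = 1363.48.
Difference: 1237.429 − 1363.48 = -126.051, i.e. -126.1 to one decimal place.
The strong type would prefer the pooling outcome.

-126.1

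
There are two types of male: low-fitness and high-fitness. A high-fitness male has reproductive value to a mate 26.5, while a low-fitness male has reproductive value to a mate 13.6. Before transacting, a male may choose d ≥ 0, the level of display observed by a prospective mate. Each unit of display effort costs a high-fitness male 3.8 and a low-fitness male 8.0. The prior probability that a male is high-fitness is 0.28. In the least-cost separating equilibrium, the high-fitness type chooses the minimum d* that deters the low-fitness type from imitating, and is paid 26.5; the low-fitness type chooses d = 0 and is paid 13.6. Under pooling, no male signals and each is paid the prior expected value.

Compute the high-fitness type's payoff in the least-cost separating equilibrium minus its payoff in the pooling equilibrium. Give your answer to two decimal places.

Least-cost separating signal: d* solves 13.6 = 26.5 − 8.0·d*, so d* = (26.5 − 13.6)/8.0 = 1.6125.
High-fitness type's separating payoff: 26.5 − 3.8 × d* = 26.5 − 3.8 × (26.5 − 13.6)/8.0 = 26.5 − 49.02/8.0 = 20.3725.
Pooling payoff: 0.28 × 26.5 + 0.72 × 13.6 = 17.212.
Difference: 20.3725 − 17.212 = 3.1605, i.e. 3.16 to two decimal places.
The high-fitness type prefers to separate.

3.16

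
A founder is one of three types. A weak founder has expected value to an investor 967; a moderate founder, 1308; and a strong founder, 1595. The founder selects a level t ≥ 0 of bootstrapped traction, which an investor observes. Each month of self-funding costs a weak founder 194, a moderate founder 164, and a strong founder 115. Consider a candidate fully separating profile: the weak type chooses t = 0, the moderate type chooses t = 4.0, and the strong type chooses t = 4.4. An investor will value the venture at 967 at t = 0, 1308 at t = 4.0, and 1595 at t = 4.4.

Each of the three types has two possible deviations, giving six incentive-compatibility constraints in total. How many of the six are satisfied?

4

Strong (own payoff 1595 − 115×4.4 = 1089): to t=0 gives 967 → no gain ✓; to t=4.0 gives 1308 − 115×4.0 = 848 → no gain ✓.
Weak (own payoff 967): to t=4.0 gives 1308 − 194×4.0 = 532 → no gain ✓; to t=4.4 gives 1595 − 194×4.4 = 741.4 → no gain ✓.
Moderate (own payoff 1308 − 164×4.0 = 652): to t=0 gives 967 → profitable ✗; to t=4.4 gives 1595 − 164×4.4 = 873.4 → profitable ✗.
4 of the 6 constraints hold; not an equilibrium.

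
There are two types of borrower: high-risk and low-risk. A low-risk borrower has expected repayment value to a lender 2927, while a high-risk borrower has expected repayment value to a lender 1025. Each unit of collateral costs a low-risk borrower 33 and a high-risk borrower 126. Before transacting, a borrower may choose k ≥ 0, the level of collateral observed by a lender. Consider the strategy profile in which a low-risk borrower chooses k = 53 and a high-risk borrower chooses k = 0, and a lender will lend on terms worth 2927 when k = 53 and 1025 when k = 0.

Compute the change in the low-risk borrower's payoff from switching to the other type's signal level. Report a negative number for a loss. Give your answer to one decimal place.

-153.0

Playing k = 53 the low-risk borrower receives 2927 − 33 × 53 = 1178.
Deviating to k = 0 yields 1025 instead.
Gain from deviating: 1025 − 1178 = -153.0.
The gain is negative, so the low-risk type's incentive-compatibility constraint is satisfied.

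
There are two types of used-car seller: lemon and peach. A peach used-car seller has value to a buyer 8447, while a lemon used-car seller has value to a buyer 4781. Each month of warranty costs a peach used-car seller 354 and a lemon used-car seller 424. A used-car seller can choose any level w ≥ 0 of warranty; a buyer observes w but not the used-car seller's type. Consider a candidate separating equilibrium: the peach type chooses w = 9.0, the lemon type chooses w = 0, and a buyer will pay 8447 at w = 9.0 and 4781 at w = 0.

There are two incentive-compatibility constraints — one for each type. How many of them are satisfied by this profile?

2

Lemon type: stay at 0 → 4781; mimic → 8447 − 424 × 9.0 = 4631. IC holds (4781 ≥ 4631).
Peach type: signal → 8447 − 354 × 9.0 = 5261; deviate to 0 → 4781. IC holds (5261 ≥ 4781).
2 of 2 constraints hold, so this is a separating equilibrium.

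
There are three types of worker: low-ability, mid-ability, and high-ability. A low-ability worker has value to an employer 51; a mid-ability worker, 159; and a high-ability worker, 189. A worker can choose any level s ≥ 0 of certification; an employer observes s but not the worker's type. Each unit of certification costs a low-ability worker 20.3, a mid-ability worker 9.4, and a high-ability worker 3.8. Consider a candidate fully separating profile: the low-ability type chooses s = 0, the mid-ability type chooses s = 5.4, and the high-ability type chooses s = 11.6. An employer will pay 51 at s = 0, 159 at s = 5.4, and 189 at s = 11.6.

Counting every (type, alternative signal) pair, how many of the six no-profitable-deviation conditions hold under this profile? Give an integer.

Low-ability (own payoff 51): to s=5.4 gives 159 − 20.3×5.4 = 49.38 → no gain ✓; to s=11.6 gives 189 − 20.3×11.6 = -46.48 → no gain ✓.
Mid-ability (own payoff 159 − 9.4×5.4 = 108.24): to s=0 gives 51 → no gain ✓; to s=11.6 gives 189 − 9.4×11.6 = 79.96 → no gain ✓.
High-ability (own payoff 189 − 3.8×11.6 = 144.92): to s=0 gives 51 → no gain ✓; to s=5.4 gives 159 − 3.8×5.4 = 138.48 → no gain ✓.
6 of the 6 constraints hold; this profile is a separating equilibrium.

6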